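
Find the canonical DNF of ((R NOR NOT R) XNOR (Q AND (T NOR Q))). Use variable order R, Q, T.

(NOT R AND NOT Q AND NOT T) OR (NOT R AND NOT Q AND T) OR (NOT R AND Q AND NOT T) OR (NOT R AND Q AND T) OR (R AND NOT Q AND NOT T) OR (R AND NOT Q AND T) OR (R AND Q AND NOT T) OR (R AND Q AND T)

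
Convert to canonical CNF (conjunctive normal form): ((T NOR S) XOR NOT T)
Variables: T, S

(T OR S) AND (NOT T OR S) AND (NOT T OR NOT S)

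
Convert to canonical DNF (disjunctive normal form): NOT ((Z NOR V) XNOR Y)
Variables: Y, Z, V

(NOT Y AND NOT Z AND NOT V) OR (Y AND NOT Z AND V) OR (Y AND Z AND NOT V) OR (Y AND Z AND V)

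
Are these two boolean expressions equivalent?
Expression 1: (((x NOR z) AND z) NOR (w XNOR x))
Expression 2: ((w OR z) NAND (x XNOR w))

No. Counterexample: with w=0, z=0, x=0, Expression 1 = 0 but Expression 2 = 1.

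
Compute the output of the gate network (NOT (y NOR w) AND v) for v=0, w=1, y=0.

Substituting: (NOT (0 NOR 1) AND 0)
= 0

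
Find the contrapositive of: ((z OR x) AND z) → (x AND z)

Contrapositive: NOT (x AND z) → NOT ((z OR x) AND z)
Note: A statement and its contrapositive are logically equivalent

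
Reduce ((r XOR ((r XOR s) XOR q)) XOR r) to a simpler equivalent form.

By XOR self-cancellation ((E XOR v) XOR v = E):
= ((r XOR s) XOR q)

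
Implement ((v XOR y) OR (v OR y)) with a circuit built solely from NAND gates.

((((v NAND (v NAND y)) NAND (y NAND (v NAND y))) NAND ((v NAND (v NAND y)) NAND (y NAND (v NAND y)))) NAND (((v NAND v) NAND (y NAND y)) NAND ((v NAND v) NAND (y NAND y))))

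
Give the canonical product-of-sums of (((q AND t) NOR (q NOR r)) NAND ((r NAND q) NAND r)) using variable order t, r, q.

ΠM(1, 3) = (t OR r OR NOT q) AND (t OR NOT r OR NOT q)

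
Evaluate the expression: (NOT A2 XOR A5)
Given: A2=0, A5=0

Substituting: (NOT 0 XOR 0)
= 1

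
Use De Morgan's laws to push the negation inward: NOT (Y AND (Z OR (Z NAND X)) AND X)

NOT Y OR NOT (Z OR (Z NAND X)) OR NOT X
De Morgan's: NOT(AND of terms) = OR of negations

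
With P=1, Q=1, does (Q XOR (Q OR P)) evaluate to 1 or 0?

Substituting: (1 XOR (1 OR 1))
= 0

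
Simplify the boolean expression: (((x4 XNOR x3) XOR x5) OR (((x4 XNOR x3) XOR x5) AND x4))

By absorption (E OR (E AND v) = E):
= ((x4 XNOR x3) XOR x5)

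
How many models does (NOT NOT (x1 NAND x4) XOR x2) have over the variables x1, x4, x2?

Satisfying assignments: (0,0,0), (0,1,0), (1,0,0), (1,1,1)
Count: 4 out of 8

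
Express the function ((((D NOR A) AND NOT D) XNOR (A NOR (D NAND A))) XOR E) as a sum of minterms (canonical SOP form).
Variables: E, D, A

Σm(1, 2, 3, 4) = (NOT E AND NOT D AND A) OR (NOT E AND D AND NOT A) OR (NOT E AND D AND A) OR (E AND NOT D AND NOT A)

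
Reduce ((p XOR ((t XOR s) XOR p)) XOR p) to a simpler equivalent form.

By XOR self-cancellation ((E XOR v) XOR v = E):
= ((t XOR s) XOR p)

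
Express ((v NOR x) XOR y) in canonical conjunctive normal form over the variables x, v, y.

(x OR v OR NOT y) AND (x OR NOT v OR y) AND (NOT x OR v OR y) AND (NOT x OR NOT v OR y)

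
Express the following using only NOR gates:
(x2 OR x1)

((x2 NOR x1) NOR (x2 NOR x1))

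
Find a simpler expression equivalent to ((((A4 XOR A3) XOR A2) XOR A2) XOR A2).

By XOR self-cancellation ((E XOR v) XOR v = E):
= ((A4 XOR A3) XOR A2)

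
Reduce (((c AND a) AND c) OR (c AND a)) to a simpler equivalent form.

By absorption (E OR (E AND v) = E):
= (c AND a)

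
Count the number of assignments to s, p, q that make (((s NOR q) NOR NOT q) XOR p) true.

Satisfying assignments: (0,0,1), (0,1,0), (1,0,1), (1,1,0)
Count: 4 out of 8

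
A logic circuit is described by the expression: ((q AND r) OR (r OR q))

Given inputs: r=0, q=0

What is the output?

Substituting: ((0 AND 0) OR (0 OR 0))
= 0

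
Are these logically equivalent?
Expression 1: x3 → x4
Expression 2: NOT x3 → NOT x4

No, Inverse is not equivalent to original (counterexample: x3=0, x4=1)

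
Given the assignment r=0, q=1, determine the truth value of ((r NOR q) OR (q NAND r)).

Substituting: ((0 NOR 1) OR (1 NAND 0))
= 1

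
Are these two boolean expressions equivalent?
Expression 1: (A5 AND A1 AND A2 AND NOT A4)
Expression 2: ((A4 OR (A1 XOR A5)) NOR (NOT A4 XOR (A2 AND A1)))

Yes, they are equivalent — the two output columns agree on all 16 assignments:
A5 | A1 | A2 | A4 | Expression 1 | Expression 2
-----------------------------------------------
0 | 0 | 0 | 0 | 0 | 0
0 | 0 | 0 | 1 | 0 | 0
0 | 0 | 1 | 0 | 0 | 0
0 | 0 | 1 | 1 | 0 | 0
0 | 1 | 0 | 0 | 0 | 0
0 | 1 | 0 | 1 | 0 | 0
0 | 1 | 1 | 0 | 0 | 0
0 | 1 | 1 | 1 | 0 | 0
1 | 0 | 0 | 0 | 0 | 0
1 | 0 | 0 | 1 | 0 | 0
1 | 0 | 1 | 0 | 0 | 0
1 | 0 | 1 | 1 | 0 | 0
1 | 1 | 0 | 0 | 0 | 0
1 | 1 | 0 | 1 | 0 | 0
1 | 1 | 1 | 0 | 1 | 1
1 | 1 | 1 | 1 | 0 | 0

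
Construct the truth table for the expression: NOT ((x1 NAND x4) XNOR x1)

x4 | x1 | Output
----------------
0 | 0 | 1
0 | 1 | 0
1 | 0 | 1
1 | 1 | 1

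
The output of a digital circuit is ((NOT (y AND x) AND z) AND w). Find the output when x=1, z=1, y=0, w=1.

Substituting: ((NOT (0 AND 1) AND 1) AND 1)
= 1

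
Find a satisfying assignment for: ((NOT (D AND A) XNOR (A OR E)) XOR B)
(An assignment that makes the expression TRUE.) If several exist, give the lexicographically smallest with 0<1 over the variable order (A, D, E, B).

A=0, D=0, E=0, B=1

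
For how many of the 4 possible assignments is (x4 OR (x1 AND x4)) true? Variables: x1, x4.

Satisfying assignments: (0,1), (1,1)
Count: 2 out of 4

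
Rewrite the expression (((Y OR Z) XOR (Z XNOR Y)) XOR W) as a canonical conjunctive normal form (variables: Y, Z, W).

(Y OR Z OR NOT W) AND (Y OR NOT Z OR NOT W) AND (NOT Y OR Z OR NOT W) AND (NOT Y OR NOT Z OR W)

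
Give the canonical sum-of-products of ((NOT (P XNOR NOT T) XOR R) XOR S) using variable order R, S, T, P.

Σm(0, 3, 5, 6, 9, 10, 12, 15) = (NOT R AND NOT S AND NOT T AND NOT P) OR (NOT R AND NOT S AND T AND P) OR (NOT R AND S AND NOT T AND P) OR (NOT R AND S AND T AND NOT P) OR (R AND NOT S AND NOT T AND P) OR (R AND NOT S AND T AND NOT P) OR (R AND S AND NOT T AND NOT P) OR (R AND S AND T AND P)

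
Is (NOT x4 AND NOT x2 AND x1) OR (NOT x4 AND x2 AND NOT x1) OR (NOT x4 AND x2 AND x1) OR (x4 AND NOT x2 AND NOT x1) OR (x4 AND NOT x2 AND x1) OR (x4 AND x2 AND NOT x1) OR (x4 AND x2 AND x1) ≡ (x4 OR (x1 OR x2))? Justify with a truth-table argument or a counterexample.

Yes, they are equivalent — the two output columns agree on all 8 assignments:
x4 | x2 | x1 | Expression 1 | Expression 2
------------------------------------------
0 | 0 | 0 | 0 | 0
0 | 0 | 1 | 1 | 1
0 | 1 | 0 | 1 | 1
0 | 1 | 1 | 1 | 1
1 | 0 | 0 | 1 | 1
1 | 0 | 1 | 1 | 1
1 | 1 | 0 | 1 | 1
1 | 1 | 1 | 1 | 1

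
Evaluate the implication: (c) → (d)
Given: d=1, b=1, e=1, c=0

Antecedent (c) = 0; consequent (d) = 1.
0 → 1 = 1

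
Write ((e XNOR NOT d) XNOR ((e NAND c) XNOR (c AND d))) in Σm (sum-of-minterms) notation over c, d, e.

Σm(0, 3, 4, 5, 6, 7) = (NOT c AND NOT d AND NOT e) OR (NOT c AND d AND e) OR (c AND NOT d AND NOT e) OR (c AND NOT d AND e) OR (c AND d AND NOT e) OR (c AND d AND e)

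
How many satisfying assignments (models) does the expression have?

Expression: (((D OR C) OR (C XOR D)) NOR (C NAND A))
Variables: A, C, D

No assignment satisfies the expression.
Count: 0 out of 8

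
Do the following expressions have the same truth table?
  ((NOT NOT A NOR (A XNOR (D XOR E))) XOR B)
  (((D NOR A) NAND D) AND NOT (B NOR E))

No. Counterexample: with A=0, E=0, D=1, B=0, Expression 1 = 1 but Expression 2 = 0.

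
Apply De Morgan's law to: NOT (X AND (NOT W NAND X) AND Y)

NOT X OR NOT (NOT W NAND X) OR NOT Y
De Morgan's: NOT(AND of terms) = OR of negations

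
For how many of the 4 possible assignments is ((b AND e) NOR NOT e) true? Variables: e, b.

Satisfying assignments: (1,0)
Count: 1 out of 4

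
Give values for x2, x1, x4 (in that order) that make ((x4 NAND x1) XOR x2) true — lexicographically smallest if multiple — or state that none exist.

x2=0, x1=0, x4=0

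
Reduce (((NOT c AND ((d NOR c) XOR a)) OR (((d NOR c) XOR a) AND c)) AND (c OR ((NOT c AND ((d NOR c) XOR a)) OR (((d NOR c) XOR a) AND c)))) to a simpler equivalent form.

By absorption (E AND (E OR v) = E) then distribution ((E AND v) OR (E AND NOT v) = E):
= ((d NOR c) XOR a)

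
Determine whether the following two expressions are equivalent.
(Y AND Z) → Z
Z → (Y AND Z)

No, Converse is not equivalent to original (counterexample: Z=1, Y=0)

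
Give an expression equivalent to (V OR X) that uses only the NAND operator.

((V NAND V) NAND (X NAND X))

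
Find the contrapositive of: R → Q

Contrapositive: NOT Q → NOT R
Note: A statement and its contrapositive are logically equivalent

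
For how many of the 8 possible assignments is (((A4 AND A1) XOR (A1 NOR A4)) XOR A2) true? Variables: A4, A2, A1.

Satisfying assignments: (0,0,0), (0,1,1), (1,0,1), (1,1,0)
Count: 4 out of 8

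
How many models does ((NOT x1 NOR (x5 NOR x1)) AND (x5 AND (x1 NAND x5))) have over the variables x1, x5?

No assignment satisfies the expression.
Count: 0 out of 4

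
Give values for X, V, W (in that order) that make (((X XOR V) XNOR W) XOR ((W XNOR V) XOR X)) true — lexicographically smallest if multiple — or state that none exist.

UNSATISFIABLE - no assignment makes this expression true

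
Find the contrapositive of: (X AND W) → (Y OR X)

Contrapositive: NOT (Y OR X) → NOT (X AND W)
Note: A statement and its contrapositive are logically equivalent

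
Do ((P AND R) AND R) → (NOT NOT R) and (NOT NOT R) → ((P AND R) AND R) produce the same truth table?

No, Converse is not equivalent to original (counterexample: S=0, R=1, P=0)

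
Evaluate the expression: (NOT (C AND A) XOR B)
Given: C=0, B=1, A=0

Substituting: (NOT (0 AND 0) XOR 1)
= 0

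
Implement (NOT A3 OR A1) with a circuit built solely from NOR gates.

(((A3 NOR A3) NOR A1) NOR ((A3 NOR A3) NOR A1))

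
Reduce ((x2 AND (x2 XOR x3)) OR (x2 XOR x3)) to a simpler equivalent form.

By absorption (E OR (E AND v) = E):
= (x2 XOR x3)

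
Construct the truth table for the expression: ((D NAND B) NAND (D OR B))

B | D | Output
--------------
0 | 0 | 1
0 | 1 | 0
1 | 0 | 0
1 | 1 | 1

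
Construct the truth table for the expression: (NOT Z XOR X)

Z | X | Output
--------------
0 | 0 | 1
0 | 1 | 0
1 | 0 | 0
1 | 1 | 1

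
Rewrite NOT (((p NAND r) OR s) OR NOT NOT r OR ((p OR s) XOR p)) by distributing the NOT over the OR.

NOT ((p NAND r) OR s) AND NOT r AND NOT ((p OR s) XOR p)
De Morgan's: NOT(OR of terms) = AND of negations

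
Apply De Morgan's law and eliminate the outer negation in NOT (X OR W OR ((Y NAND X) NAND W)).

NOT X AND NOT W AND NOT ((Y NAND X) NAND W)
De Morgan's: NOT(OR of terms) = AND of negations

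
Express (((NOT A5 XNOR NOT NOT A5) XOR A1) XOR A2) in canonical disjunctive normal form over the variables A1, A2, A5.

(NOT A1 AND A2 AND NOT A5) OR (NOT A1 AND A2 AND A5) OR (A1 AND NOT A2 AND NOT A5) OR (A1 AND NOT A2 AND A5)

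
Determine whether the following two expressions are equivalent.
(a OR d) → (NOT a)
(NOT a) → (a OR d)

No, Converse is not equivalent to original (counterexample: d=0, a=0)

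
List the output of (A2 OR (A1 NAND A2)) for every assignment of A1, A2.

A1 | A2 | Output
----------------
0 | 0 | 1
0 | 1 | 1
1 | 0 | 1
1 | 1 | 1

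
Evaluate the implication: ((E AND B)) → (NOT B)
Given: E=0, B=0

Antecedent ((E AND B)) = 0; consequent (NOT B) = 1.
0 → 1 = 1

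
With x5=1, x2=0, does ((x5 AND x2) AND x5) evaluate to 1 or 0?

Substituting: ((1 AND 0) AND 1)
= 0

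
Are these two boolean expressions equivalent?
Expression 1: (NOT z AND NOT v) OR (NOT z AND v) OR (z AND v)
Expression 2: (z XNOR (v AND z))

Yes, they are equivalent — the two output columns agree on all 4 assignments:
z | v | Expression 1 | Expression 2
-----------------------------------
0 | 0 | 1 | 1
0 | 1 | 1 | 1
1 | 0 | 0 | 0
1 | 1 | 1 | 1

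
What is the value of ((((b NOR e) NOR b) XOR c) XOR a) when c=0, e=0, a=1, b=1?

Substituting: ((((1 NOR 0) NOR 1) XOR 0) XOR 1)
= 1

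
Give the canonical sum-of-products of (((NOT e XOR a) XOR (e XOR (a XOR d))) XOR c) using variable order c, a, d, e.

Σm(0, 1, 4, 5, 10, 11, 14, 15) = (NOT c AND NOT a AND NOT d AND NOT e) OR (NOT c AND NOT a AND NOT d AND e) OR (NOT c AND a AND NOT d AND NOT e) OR (NOT c AND a AND NOT d AND e) OR (c AND NOT a AND d AND NOT e) OR (c AND NOT a AND d AND e) OR (c AND a AND d AND NOT e) OR (c AND a AND d AND e)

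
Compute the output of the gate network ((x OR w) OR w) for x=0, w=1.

Substituting: ((0 OR 1) OR 1)
= 1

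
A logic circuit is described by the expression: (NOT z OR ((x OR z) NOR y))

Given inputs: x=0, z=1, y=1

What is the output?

Substituting: (NOT 1 OR ((0 OR 1) NOR 1))
= 0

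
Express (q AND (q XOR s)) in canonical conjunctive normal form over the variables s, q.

(s OR q) AND (NOT s OR q) AND (NOT s OR NOT q)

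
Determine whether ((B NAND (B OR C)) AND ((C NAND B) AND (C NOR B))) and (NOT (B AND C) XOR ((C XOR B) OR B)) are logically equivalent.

No. Counterexample: with C=1, B=1, Expression 1 = 0 but Expression 2 = 1.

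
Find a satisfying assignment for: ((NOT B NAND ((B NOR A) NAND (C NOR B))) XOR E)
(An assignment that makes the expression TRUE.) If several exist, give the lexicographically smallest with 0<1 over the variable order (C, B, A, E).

C=0, B=0, A=0, E=0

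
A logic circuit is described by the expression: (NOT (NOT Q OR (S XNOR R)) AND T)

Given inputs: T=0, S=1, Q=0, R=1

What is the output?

Substituting: (NOT (NOT 0 OR (1 XNOR 1)) AND 0)
= 0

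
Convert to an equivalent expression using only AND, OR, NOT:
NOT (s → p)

s AND NOT p
(Negated implication: NOT(A → B) = A AND NOT B)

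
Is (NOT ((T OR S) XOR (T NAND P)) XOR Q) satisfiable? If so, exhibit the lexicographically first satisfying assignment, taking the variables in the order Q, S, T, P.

Q=0, S=0, T=1, P=0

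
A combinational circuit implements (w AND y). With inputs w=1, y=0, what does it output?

Substituting: (1 AND 0)
= 0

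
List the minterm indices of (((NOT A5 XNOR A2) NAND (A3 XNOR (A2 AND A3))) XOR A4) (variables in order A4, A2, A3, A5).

Σm(0, 2, 3, 5, 7, 9, 12, 14) = (NOT A4 AND NOT A2 AND NOT A3 AND NOT A5) OR (NOT A4 AND NOT A2 AND A3 AND NOT A5) OR (NOT A4 AND NOT A2 AND A3 AND A5) OR (NOT A4 AND A2 AND NOT A3 AND A5) OR (NOT A4 AND A2 AND A3 AND A5) OR (A4 AND NOT A2 AND NOT A3 AND A5) OR (A4 AND A2 AND NOT A3 AND NOT A5) OR (A4 AND A2 AND A3 AND NOT A5)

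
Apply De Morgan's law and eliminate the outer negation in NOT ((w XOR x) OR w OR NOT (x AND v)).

NOT (w XOR x) AND NOT w AND (x AND v)
De Morgan's: NOT(OR of terms) = AND of negations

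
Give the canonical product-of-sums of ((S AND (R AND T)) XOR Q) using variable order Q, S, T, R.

ΠM(0, 1, 2, 3, 4, 5, 6, 15) = (Q OR S OR T OR R) AND (Q OR S OR T OR NOT R) AND (Q OR S OR NOT T OR R) AND (Q OR S OR NOT T OR NOT R) AND (Q OR NOT S OR T OR R) AND (Q OR NOT S OR T OR NOT R) AND (Q OR NOT S OR NOT T OR R) AND (NOT Q OR NOT S OR NOT T OR NOT R)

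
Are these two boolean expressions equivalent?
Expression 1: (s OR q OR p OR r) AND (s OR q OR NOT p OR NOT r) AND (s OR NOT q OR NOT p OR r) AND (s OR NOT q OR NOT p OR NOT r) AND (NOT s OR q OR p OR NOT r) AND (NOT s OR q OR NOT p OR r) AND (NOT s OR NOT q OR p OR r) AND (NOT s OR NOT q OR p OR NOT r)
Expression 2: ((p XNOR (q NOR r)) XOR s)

Yes, they are equivalent — the two output columns agree on all 16 assignments:
s | q | p | r | Expression 1 | Expression 2
-------------------------------------------
0 | 0 | 0 | 0 | 0 | 0
0 | 0 | 0 | 1 | 1 | 1
0 | 0 | 1 | 0 | 1 | 1
0 | 0 | 1 | 1 | 0 | 0
0 | 1 | 0 | 0 | 1 | 1
0 | 1 | 0 | 1 | 1 | 1
0 | 1 | 1 | 0 | 0 | 0
0 | 1 | 1 | 1 | 0 | 0
1 | 0 | 0 | 0 | 1 | 1
1 | 0 | 0 | 1 | 0 | 0
1 | 0 | 1 | 0 | 0 | 0
1 | 0 | 1 | 1 | 1 | 1
1 | 1 | 0 | 0 | 0 | 0
1 | 1 | 0 | 1 | 0 | 0
1 | 1 | 1 | 0 | 1 | 1
1 | 1 | 1 | 1 | 1 | 1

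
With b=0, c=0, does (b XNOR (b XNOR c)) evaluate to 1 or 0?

Substituting: (0 XNOR (0 XNOR 0))
= 0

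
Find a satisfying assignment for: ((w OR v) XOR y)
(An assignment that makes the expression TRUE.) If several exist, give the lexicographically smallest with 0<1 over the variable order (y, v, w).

y=0, v=0, w=1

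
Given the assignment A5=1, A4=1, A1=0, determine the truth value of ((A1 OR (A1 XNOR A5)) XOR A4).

Substituting: ((0 OR (0 XNOR 1)) XOR 1)
= 1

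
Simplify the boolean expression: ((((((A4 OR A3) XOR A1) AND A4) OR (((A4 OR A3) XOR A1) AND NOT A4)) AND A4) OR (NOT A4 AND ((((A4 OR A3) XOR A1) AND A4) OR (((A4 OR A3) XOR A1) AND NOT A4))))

By distribution ((E AND v) OR (E AND NOT v) = E) then distribution ((E AND v) OR (E AND NOT v) = E):
= ((A4 OR A3) XOR A1)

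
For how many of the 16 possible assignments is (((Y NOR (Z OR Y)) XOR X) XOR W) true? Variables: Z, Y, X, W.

Satisfying assignments: (0,0,0,0), (0,0,1,1), (0,1,0,1), (0,1,1,0), (1,0,0,1), (1,0,1,0), (1,1,0,1), (1,1,1,0)
Count: 8 out of 16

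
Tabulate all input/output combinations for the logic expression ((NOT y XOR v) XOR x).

v | x | y | Output
------------------
0 | 0 | 0 | 1
0 | 0 | 1 | 0
0 | 1 | 0 | 0
0 | 1 | 1 | 1
1 | 0 | 0 | 0
1 | 0 | 1 | 1
1 | 1 | 0 | 1
1 | 1 | 1 | 0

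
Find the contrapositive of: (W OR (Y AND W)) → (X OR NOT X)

Contrapositive: NOT (X OR NOT X) → NOT (W OR (Y AND W))
Note: A statement and its contrapositive are logically equivalent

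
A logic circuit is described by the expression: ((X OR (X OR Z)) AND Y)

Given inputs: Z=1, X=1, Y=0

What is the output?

Substituting: ((1 OR (1 OR 1)) AND 0)
= 0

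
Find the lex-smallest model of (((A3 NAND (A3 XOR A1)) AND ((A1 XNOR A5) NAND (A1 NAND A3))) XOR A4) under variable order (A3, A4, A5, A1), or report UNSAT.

A3=0, A4=0, A5=0, A1=1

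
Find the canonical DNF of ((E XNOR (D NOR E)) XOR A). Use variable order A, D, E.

(NOT A AND D AND NOT E) OR (A AND NOT D AND NOT E) OR (A AND NOT D AND E) OR (A AND D AND E)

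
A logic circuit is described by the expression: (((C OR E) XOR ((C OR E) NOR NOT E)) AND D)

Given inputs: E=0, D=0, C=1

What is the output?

Substituting: (((1 OR 0) XOR ((1 OR 0) NOR NOT 0)) AND 0)
= 0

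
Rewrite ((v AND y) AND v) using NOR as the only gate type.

((((v NOR v) NOR (y NOR y)) NOR ((v NOR v) NOR (y NOR y))) NOR (v NOR v))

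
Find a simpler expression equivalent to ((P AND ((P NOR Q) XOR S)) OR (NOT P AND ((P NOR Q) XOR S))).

By distribution ((E AND v) OR (E AND NOT v) = E):
= ((P NOR Q) XOR S)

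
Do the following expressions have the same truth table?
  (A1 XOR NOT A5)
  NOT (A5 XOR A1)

Yes, they are equivalent — the two output columns agree on all 4 assignments:
A5 | A1 | Expression 1 | Expression 2
-------------------------------------
0 | 0 | 1 | 1
0 | 1 | 0 | 0
1 | 0 | 0 | 0
1 | 1 | 1 | 1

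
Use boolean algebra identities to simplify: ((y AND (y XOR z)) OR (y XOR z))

By absorption (E OR (E AND v) = E):
= (y XOR z)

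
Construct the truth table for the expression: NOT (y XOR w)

w | y | Output
--------------
0 | 0 | 1
0 | 1 | 0
1 | 0 | 0
1 | 1 | 1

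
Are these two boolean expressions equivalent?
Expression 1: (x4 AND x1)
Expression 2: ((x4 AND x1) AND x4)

Yes, they are equivalent — the two output columns agree on all 4 assignments:
x4 | x1 | Expression 1 | Expression 2
-------------------------------------
0 | 0 | 0 | 0
0 | 1 | 0 | 0
1 | 0 | 0 | 0
1 | 1 | 1 | 1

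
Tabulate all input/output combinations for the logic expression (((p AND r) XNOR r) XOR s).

r | s | p | Output
------------------
0 | 0 | 0 | 1
0 | 0 | 1 | 1
0 | 1 | 0 | 0
0 | 1 | 1 | 0
1 | 0 | 0 | 0
1 | 0 | 1 | 1
1 | 1 | 0 | 1
1 | 1 | 1 | 0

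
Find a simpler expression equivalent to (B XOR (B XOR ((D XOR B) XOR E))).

By XOR self-cancellation ((E XOR v) XOR v = E):
= ((D XOR B) XOR E)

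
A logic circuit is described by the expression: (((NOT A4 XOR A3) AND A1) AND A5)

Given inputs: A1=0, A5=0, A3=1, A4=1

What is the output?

Substituting: (((NOT 1 XOR 1) AND 0) AND 0)
= 0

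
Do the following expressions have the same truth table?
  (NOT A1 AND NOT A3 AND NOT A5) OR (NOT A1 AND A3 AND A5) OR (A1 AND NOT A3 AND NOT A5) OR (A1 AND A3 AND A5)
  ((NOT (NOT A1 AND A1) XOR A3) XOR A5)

Yes, they are equivalent — the two output columns agree on all 8 assignments:
A1 | A3 | A5 | Expression 1 | Expression 2
------------------------------------------
0 | 0 | 0 | 1 | 1
0 | 0 | 1 | 0 | 0
0 | 1 | 0 | 0 | 0
0 | 1 | 1 | 1 | 1
1 | 0 | 0 | 1 | 1
1 | 0 | 1 | 0 | 0
1 | 1 | 0 | 0 | 0
1 | 1 | 1 | 1 | 1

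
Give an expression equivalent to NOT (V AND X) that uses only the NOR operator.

(((V NOR V) NOR (X NOR X)) NOR ((V NOR V) NOR (X NOR X)))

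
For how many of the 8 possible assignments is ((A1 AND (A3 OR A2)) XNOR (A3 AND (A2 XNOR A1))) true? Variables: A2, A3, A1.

Satisfying assignments: (0,0,0), (0,0,1), (1,0,0), (1,1,0), (1,1,1)
Count: 5 out of 8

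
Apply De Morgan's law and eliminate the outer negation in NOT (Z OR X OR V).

NOT Z AND NOT X AND NOT V
De Morgan's: NOT(OR of terms) = AND of negations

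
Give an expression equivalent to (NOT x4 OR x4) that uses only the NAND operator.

(((x4 NAND x4) NAND (x4 NAND x4)) NAND (x4 NAND x4))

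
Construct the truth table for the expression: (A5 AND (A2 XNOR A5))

A2 | A5 | Output
----------------
0 | 0 | 0
0 | 1 | 0
1 | 0 | 0
1 | 1 | 1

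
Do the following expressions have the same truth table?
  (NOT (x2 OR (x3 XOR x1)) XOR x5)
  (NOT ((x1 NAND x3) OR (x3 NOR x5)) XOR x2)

No. Counterexample: with x1=0, x5=0, x2=0, x3=0, Expression 1 = 1 but Expression 2 = 0.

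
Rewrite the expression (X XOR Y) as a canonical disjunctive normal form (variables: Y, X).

(NOT Y AND X) OR (Y AND NOT X)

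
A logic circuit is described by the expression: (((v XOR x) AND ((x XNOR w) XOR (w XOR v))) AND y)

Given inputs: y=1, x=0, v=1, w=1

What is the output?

Substituting: (((1 XOR 0) AND ((0 XNOR 1) XOR (1 XOR 1))) AND 1)
= 0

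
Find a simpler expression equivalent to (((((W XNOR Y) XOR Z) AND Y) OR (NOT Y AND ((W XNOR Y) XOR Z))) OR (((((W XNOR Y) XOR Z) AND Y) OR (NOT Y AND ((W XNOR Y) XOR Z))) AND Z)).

By absorption (E OR (E AND v) = E) then distribution ((E AND v) OR (E AND NOT v) = E):
= ((W XNOR Y) XOR Z)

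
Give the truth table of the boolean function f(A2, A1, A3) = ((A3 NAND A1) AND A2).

A2 | A1 | A3 | Output
---------------------
0 | 0 | 0 | 0
0 | 0 | 1 | 0
0 | 1 | 0 | 0
0 | 1 | 1 | 0
1 | 0 | 0 | 1
1 | 0 | 1 | 1
1 | 1 | 0 | 1
1 | 1 | 1 | 0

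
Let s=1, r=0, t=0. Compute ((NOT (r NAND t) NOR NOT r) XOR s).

Substituting: ((NOT (0 NAND 0) NOR NOT 0) XOR 1)
= 1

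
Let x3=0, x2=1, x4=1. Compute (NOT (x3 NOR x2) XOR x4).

Substituting: (NOT (0 NOR 1) XOR 1)
= 0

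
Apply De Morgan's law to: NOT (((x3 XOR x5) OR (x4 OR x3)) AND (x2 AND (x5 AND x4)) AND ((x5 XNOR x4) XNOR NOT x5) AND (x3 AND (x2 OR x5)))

NOT ((x3 XOR x5) OR (x4 OR x3)) OR NOT (x2 AND (x5 AND x4)) OR NOT ((x5 XNOR x4) XNOR NOT x5) OR NOT (x3 AND (x2 OR x5))
De Morgan's: NOT(AND of terms) = OR of negations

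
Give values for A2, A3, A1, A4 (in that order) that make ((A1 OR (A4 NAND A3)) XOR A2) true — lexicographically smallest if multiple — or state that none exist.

A2=0, A3=0, A1=0, A4=0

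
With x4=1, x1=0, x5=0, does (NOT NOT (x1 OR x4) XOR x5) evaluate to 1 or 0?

Substituting: (NOT NOT (0 OR 1) XOR 0)
= 1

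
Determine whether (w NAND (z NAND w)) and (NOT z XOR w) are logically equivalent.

No. Counterexample: with w=0, z=1, Expression 1 = 1 but Expression 2 = 0.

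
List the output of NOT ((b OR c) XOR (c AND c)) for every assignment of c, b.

c | b | Output
--------------
0 | 0 | 1
0 | 1 | 0
1 | 0 | 1
1 | 1 | 1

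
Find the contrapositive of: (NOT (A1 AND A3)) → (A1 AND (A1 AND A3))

Contrapositive: NOT (A1 AND (A1 AND A3)) → (A1 AND A3)
Note: A statement and its contrapositive are logically equivalent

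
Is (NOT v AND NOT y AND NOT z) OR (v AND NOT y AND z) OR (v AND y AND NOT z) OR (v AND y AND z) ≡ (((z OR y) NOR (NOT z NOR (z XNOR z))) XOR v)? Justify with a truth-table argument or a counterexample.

Yes, they are equivalent — the two output columns agree on all 8 assignments:
v | y | z | Expression 1 | Expression 2
---------------------------------------
0 | 0 | 0 | 1 | 1
0 | 0 | 1 | 0 | 0
0 | 1 | 0 | 0 | 0
0 | 1 | 1 | 0 | 0
1 | 0 | 0 | 0 | 0
1 | 0 | 1 | 1 | 1
1 | 1 | 0 | 1 | 1
1 | 1 | 1 | 1 | 1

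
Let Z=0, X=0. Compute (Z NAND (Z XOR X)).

Substituting: (0 NAND (0 XOR 0))
= 1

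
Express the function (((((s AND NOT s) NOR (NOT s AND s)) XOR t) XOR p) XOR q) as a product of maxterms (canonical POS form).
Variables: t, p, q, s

ΠM(2, 3, 4, 5, 8, 9, 14, 15) = (t OR p OR NOT q OR s) AND (t OR p OR NOT q OR NOT s) AND (t OR NOT p OR q OR s) AND (t OR NOT p OR q OR NOT s) AND (NOT t OR p OR q OR s) AND (NOT t OR p OR q OR NOT s) AND (NOT t OR NOT p OR NOT q OR s) AND (NOT t OR NOT p OR NOT q OR NOT s)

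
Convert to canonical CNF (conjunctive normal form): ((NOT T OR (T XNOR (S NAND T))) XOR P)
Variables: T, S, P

(T OR S OR NOT P) AND (T OR NOT S OR NOT P) AND (NOT T OR S OR NOT P) AND (NOT T OR NOT S OR P)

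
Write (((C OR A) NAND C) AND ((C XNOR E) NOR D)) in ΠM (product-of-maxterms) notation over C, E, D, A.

ΠM(0, 1, 2, 3, 6, 7, 8, 9, 10, 11, 12, 13, 14, 15) = (C OR E OR D OR A) AND (C OR E OR D OR NOT A) AND (C OR E OR NOT D OR A) AND (C OR E OR NOT D OR NOT A) AND (C OR NOT E OR NOT D OR A) AND (C OR NOT E OR NOT D OR NOT A) AND (NOT C OR E OR D OR A) AND (NOT C OR E OR D OR NOT A) AND (NOT C OR E OR NOT D OR A) AND (NOT C OR E OR NOT D OR NOT A) AND (NOT C OR NOT E OR D OR A) AND (NOT C OR NOT E OR D OR NOT A) AND (NOT C OR NOT E OR NOT D OR A) AND (NOT C OR NOT E OR NOT D OR NOT A)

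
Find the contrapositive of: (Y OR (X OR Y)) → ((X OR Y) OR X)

Contrapositive: NOT ((X OR Y) OR X) → NOT (Y OR (X OR Y))
Note: A statement and its contrapositive are logically equivalent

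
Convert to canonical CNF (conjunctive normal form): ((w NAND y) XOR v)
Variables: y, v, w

(y OR NOT v OR w) AND (y OR NOT v OR NOT w) AND (NOT y OR v OR NOT w) AND (NOT y OR NOT v OR w)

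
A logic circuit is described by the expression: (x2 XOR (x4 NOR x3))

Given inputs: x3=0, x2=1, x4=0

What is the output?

Substituting: (1 XOR (0 NOR 0))
= 0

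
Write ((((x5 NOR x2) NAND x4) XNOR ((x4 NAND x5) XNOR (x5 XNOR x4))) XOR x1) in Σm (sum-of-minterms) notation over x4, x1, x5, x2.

Σm(0, 1, 6, 7, 8, 13, 14, 15) = (NOT x4 AND NOT x1 AND NOT x5 AND NOT x2) OR (NOT x4 AND NOT x1 AND NOT x5 AND x2) OR (NOT x4 AND x1 AND x5 AND NOT x2) OR (NOT x4 AND x1 AND x5 AND x2) OR (x4 AND NOT x1 AND NOT x5 AND NOT x2) OR (x4 AND x1 AND NOT x5 AND x2) OR (x4 AND x1 AND x5 AND NOT x2) OR (x4 AND x1 AND x5 AND x2)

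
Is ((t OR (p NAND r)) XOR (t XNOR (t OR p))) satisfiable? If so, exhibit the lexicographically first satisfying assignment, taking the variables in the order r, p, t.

r=0, p=1, t=0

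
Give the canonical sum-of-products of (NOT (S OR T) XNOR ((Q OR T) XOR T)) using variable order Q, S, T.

Σm(1, 2, 3, 4, 5, 7) = (NOT Q AND NOT S AND T) OR (NOT Q AND S AND NOT T) OR (NOT Q AND S AND T) OR (Q AND NOT S AND NOT T) OR (Q AND NOT S AND T) OR (Q AND S AND T)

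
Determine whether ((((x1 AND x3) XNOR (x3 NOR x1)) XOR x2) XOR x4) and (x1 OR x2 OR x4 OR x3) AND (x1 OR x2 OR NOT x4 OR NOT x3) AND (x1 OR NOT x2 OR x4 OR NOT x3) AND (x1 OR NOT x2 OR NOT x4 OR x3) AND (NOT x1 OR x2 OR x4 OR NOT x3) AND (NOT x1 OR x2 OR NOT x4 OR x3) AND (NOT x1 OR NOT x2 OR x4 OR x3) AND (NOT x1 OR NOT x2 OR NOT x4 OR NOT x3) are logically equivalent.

Yes, they are equivalent — the two output columns agree on all 16 assignments:
x1 | x2 | x4 | x3 | Expression 1 | Expression 2
-----------------------------------------------
0 | 0 | 0 | 0 | 0 | 0
0 | 0 | 0 | 1 | 1 | 1
0 | 0 | 1 | 0 | 1 | 1
0 | 0 | 1 | 1 | 0 | 0
0 | 1 | 0 | 0 | 1 | 1
0 | 1 | 0 | 1 | 0 | 0
0 | 1 | 1 | 0 | 0 | 0
0 | 1 | 1 | 1 | 1 | 1
1 | 0 | 0 | 0 | 1 | 1
1 | 0 | 0 | 1 | 0 | 0
1 | 0 | 1 | 0 | 0 | 0
1 | 0 | 1 | 1 | 1 | 1
1 | 1 | 0 | 0 | 0 | 0
1 | 1 | 0 | 1 | 1 | 1
1 | 1 | 1 | 0 | 1 | 1
1 | 1 | 1 | 1 | 0 | 0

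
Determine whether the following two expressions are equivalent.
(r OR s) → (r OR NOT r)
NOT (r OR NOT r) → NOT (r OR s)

Yes, Contrapositive is always equivalent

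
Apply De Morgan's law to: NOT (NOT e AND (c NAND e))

e OR NOT (c NAND e)
De Morgan's: NOT(AND of terms) = OR of negations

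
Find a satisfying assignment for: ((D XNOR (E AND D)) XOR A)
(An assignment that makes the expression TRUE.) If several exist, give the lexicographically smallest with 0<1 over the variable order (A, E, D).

A=0, E=0, D=0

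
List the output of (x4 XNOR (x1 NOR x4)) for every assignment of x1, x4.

x1 | x4 | Output
----------------
0 | 0 | 0
0 | 1 | 0
1 | 0 | 1
1 | 1 | 0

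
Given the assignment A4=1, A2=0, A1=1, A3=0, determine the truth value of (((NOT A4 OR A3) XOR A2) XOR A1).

Substituting: (((NOT 1 OR 0) XOR 0) XOR 1)
= 1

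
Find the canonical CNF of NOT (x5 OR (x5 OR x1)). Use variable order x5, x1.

(x5 OR NOT x1) AND (NOT x5 OR x1) AND (NOT x5 OR NOT x1)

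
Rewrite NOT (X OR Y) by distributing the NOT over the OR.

NOT X AND NOT Y
De Morgan's: NOT(OR of terms) = AND of negations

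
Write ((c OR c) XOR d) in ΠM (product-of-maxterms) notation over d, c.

ΠM(0, 3) = (d OR c) AND (NOT d OR NOT c)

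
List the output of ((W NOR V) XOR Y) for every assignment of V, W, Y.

V | W | Y | Output
------------------
0 | 0 | 0 | 1
0 | 0 | 1 | 0
0 | 1 | 0 | 0
0 | 1 | 1 | 1
1 | 0 | 0 | 0
1 | 0 | 1 | 1
1 | 1 | 0 | 0
1 | 1 | 1 | 1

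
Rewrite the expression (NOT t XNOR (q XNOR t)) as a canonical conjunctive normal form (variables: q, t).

(NOT q OR t) AND (NOT q OR NOT t)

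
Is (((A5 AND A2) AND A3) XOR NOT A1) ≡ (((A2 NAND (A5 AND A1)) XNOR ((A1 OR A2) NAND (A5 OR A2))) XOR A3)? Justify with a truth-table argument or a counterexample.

No. Counterexample: with A1=0, A3=0, A2=1, A5=0, Expression 1 = 1 but Expression 2 = 0.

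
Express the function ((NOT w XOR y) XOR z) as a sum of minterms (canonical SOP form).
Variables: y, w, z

Σm(0, 3, 5, 6) = (NOT y AND NOT w AND NOT z) OR (NOT y AND w AND z) OR (y AND NOT w AND z) OR (y AND w AND NOT z)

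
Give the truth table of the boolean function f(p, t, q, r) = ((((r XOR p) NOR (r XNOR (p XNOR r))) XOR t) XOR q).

p | t | q | r | Output
----------------------
0 | 0 | 0 | 0 | 1
0 | 0 | 0 | 1 | 0
0 | 0 | 1 | 0 | 0
0 | 0 | 1 | 1 | 1
0 | 1 | 0 | 0 | 0
0 | 1 | 0 | 1 | 1
0 | 1 | 1 | 0 | 1
0 | 1 | 1 | 1 | 0
1 | 0 | 0 | 0 | 0
1 | 0 | 0 | 1 | 0
1 | 0 | 1 | 0 | 1
1 | 0 | 1 | 1 | 1
1 | 1 | 0 | 0 | 1
1 | 1 | 0 | 1 | 1
1 | 1 | 1 | 0 | 0
1 | 1 | 1 | 1 | 0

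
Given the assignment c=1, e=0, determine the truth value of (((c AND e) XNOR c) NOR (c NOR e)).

Substituting: (((1 AND 0) XNOR 1) NOR (1 NOR 0))
= 1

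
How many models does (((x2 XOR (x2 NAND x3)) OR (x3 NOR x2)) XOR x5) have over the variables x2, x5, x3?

Satisfying assignments: (0,0,0), (0,0,1), (1,0,1), (1,1,0)
Count: 4 out of 8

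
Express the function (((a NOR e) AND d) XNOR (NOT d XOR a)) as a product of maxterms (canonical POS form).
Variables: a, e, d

ΠM(0, 1, 2, 5, 7) = (a OR e OR d) AND (a OR e OR NOT d) AND (a OR NOT e OR d) AND (NOT a OR e OR NOT d) AND (NOT a OR NOT e OR NOT d)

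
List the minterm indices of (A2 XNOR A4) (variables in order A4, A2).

Σm(0, 3) = (NOT A4 AND NOT A2) OR (A4 AND A2)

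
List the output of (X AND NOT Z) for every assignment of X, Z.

X | Z | Output
--------------
0 | 0 | 0
0 | 1 | 0
1 | 0 | 1
1 | 1 | 0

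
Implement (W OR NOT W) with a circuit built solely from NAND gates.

((W NAND W) NAND ((W NAND W) NAND (W NAND W)))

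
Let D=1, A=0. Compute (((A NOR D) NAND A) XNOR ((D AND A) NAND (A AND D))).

Substituting: (((0 NOR 1) NAND 0) XNOR ((1 AND 0) NAND (0 AND 1)))
= 1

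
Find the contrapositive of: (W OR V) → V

Contrapositive: NOT V → NOT (W OR V)
Note: A statement and its contrapositive are logically equivalent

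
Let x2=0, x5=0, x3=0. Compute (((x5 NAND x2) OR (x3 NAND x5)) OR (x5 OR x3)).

Substituting: (((0 NAND 0) OR (0 NAND 0)) OR (0 OR 0))
= 1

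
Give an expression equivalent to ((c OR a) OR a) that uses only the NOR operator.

((((c NOR a) NOR (c NOR a)) NOR a) NOR (((c NOR a) NOR (c NOR a)) NOR a))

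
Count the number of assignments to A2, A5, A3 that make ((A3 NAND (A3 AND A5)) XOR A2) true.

Satisfying assignments: (0,0,0), (0,0,1), (0,1,0), (1,1,1)
Count: 4 out of 8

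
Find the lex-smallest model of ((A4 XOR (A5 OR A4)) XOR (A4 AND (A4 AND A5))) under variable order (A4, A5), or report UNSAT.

A4=0, A5=1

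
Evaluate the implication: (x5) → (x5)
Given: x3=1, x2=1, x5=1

Antecedent (x5) = 1; consequent (x5) = 1.
1 → 1 = 1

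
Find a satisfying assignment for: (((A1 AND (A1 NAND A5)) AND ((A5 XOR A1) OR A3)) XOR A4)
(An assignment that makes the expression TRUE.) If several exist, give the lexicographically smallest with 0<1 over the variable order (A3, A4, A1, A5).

A3=0, A4=0, A1=1, A5=0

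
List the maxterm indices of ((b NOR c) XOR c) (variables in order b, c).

ΠM(2) = (NOT b OR c)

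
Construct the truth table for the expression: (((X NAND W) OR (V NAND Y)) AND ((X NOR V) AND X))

W | V | X | Y | Output
----------------------
0 | 0 | 0 | 0 | 0
0 | 0 | 0 | 1 | 0
0 | 0 | 1 | 0 | 0
0 | 0 | 1 | 1 | 0
0 | 1 | 0 | 0 | 0
0 | 1 | 0 | 1 | 0
0 | 1 | 1 | 0 | 0
0 | 1 | 1 | 1 | 0
1 | 0 | 0 | 0 | 0
1 | 0 | 0 | 1 | 0
1 | 0 | 1 | 0 | 0
1 | 0 | 1 | 1 | 0
1 | 1 | 0 | 0 | 0
1 | 1 | 0 | 1 | 0
1 | 1 | 1 | 0 | 0
1 | 1 | 1 | 1 | 0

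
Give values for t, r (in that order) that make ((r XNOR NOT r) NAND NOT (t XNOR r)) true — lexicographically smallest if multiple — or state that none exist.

t=0, r=0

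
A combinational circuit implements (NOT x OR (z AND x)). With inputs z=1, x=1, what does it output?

Substituting: (NOT 1 OR (1 AND 1))
= 1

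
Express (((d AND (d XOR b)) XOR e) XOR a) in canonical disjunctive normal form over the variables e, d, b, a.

(NOT e AND NOT d AND NOT b AND a) OR (NOT e AND NOT d AND b AND a) OR (NOT e AND d AND NOT b AND NOT a) OR (NOT e AND d AND b AND a) OR (e AND NOT d AND NOT b AND NOT a) OR (e AND NOT d AND b AND NOT a) OR (e AND d AND NOT b AND a) OR (e AND d AND b AND NOT a)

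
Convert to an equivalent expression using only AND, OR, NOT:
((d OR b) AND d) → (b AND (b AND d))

NOT ((d OR b) AND d) OR (b AND (b AND d))
(Implication elimination: A → B = NOT A OR B)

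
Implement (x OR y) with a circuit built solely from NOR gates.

((x NOR y) NOR (x NOR y))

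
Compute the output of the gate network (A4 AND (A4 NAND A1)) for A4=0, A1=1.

Substituting: (0 AND (0 NAND 1))
= 0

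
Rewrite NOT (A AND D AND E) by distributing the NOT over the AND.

NOT A OR NOT D OR NOT E
De Morgan's: NOT(AND of terms) = OR of negations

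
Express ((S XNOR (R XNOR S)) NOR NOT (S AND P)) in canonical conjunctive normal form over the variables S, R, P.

(S OR R OR P) AND (S OR R OR NOT P) AND (S OR NOT R OR P) AND (S OR NOT R OR NOT P) AND (NOT S OR R OR P) AND (NOT S OR NOT R OR P) AND (NOT S OR NOT R OR NOT P)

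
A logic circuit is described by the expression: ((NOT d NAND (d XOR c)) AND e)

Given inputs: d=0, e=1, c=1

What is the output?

Substituting: ((NOT 0 NAND (0 XOR 1)) AND 1)
= 0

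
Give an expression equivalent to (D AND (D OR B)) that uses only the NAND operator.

((D NAND ((D NAND D) NAND (B NAND B))) NAND (D NAND ((D NAND D) NAND (B NAND B))))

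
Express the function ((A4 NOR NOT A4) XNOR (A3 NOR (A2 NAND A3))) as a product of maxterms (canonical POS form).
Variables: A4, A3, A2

ΠM() = TRUE (no maxterms)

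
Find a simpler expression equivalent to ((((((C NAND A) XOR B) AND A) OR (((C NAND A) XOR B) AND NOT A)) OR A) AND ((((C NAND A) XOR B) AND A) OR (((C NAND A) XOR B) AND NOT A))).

By absorption (E AND (E OR v) = E) then distribution ((E AND v) OR (E AND NOT v) = E):
= ((C NAND A) XOR B)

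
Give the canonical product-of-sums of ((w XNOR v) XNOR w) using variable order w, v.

ΠM(0, 2) = (w OR v) AND (NOT w OR v)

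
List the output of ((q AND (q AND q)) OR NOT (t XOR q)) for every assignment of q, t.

q | t | Output
--------------
0 | 0 | 1
0 | 1 | 0
1 | 0 | 1
1 | 1 | 1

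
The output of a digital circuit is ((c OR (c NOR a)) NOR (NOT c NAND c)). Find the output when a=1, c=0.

Substituting: ((0 OR (0 NOR 1)) NOR (NOT 0 NAND 0))
= 0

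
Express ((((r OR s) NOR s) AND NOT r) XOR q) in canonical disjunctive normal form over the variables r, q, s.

(NOT r AND NOT q AND NOT s) OR (NOT r AND q AND s) OR (r AND q AND NOT s) OR (r AND q AND s)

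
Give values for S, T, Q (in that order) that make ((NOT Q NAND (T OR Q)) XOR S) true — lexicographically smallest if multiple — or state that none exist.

S=0, T=0, Q=0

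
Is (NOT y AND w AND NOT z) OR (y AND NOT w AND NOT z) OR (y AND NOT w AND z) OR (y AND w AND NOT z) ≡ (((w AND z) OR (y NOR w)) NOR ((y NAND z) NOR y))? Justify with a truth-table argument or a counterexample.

Yes, they are equivalent — the two output columns agree on all 8 assignments:
y | w | z | Expression 1 | Expression 2
---------------------------------------
0 | 0 | 0 | 0 | 0
0 | 0 | 1 | 0 | 0
0 | 1 | 0 | 1 | 1
0 | 1 | 1 | 0 | 0
1 | 0 | 0 | 1 | 1
1 | 0 | 1 | 1 | 1
1 | 1 | 0 | 1 | 1
1 | 1 | 1 | 0 | 0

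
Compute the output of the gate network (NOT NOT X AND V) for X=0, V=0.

Substituting: (NOT NOT 0 AND 0)
= 0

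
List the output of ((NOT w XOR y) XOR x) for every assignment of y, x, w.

y | x | w | Output
------------------
0 | 0 | 0 | 1
0 | 0 | 1 | 0
0 | 1 | 0 | 0
0 | 1 | 1 | 1
1 | 0 | 0 | 0
1 | 0 | 1 | 1
1 | 1 | 0 | 1
1 | 1 | 1 | 0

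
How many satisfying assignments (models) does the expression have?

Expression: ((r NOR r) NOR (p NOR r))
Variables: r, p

Satisfying assignments: (1,0), (1,1)
Count: 2 out of 4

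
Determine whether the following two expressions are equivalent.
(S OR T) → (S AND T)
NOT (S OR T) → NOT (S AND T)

No, Inverse is not equivalent to original (counterexample: S=0, T=1)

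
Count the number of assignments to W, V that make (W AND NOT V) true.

Satisfying assignments: (1,0)
Count: 1 out of 4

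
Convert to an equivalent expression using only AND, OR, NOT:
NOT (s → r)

s AND NOT r
(Negated implication: NOT(A → B) = A AND NOT B)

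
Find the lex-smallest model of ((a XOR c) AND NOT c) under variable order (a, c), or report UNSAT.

a=1, c=0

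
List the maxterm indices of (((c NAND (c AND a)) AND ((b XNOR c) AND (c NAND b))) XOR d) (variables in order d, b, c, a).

ΠM(2, 3, 4, 5, 6, 7, 8, 9) = (d OR b OR NOT c OR a) AND (d OR b OR NOT c OR NOT a) AND (d OR NOT b OR c OR a) AND (d OR NOT b OR c OR NOT a) AND (d OR NOT b OR NOT c OR a) AND (d OR NOT b OR NOT c OR NOT a) AND (NOT d OR b OR c OR a) AND (NOT d OR b OR c OR NOT a)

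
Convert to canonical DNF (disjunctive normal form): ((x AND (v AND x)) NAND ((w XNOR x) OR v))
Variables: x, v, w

(NOT x AND NOT v AND NOT w) OR (NOT x AND NOT v AND w) OR (NOT x AND v AND NOT w) OR (NOT x AND v AND w) OR (x AND NOT v AND NOT w) OR (x AND NOT v AND w)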